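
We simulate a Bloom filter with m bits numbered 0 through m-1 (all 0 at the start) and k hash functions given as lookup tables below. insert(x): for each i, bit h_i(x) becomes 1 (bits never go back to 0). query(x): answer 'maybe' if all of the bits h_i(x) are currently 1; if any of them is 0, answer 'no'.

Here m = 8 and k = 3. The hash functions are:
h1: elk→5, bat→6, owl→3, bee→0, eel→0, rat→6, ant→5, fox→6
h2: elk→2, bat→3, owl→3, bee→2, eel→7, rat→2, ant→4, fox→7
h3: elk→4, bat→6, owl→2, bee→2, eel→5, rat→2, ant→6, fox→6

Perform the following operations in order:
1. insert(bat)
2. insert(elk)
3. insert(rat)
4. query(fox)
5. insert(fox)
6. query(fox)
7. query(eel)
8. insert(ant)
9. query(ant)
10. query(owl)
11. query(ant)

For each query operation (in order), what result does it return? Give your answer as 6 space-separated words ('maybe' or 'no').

Answer: no maybe no maybe maybe maybe

Derivation:
Start: bits=00000000
Op 1: insert bat -> sets bits 3 6 -> bits=00010010
Op 2: insert elk -> sets bits 2 4 5 -> bits=00111110
Op 3: insert rat -> sets bits 2 6 -> bits=00111110
Op 4: query fox -> checks bit6=1, bit7=0 (has a 0) -> no
Op 5: insert fox -> sets bits 6 7 -> bits=00111111
Op 6: query fox -> checks bit6=1, bit7=1 (all 1) -> maybe
Op 7: query eel -> checks bit0=0, bit5=1, bit7=1 (has a 0) -> no
Op 8: insert ant -> sets bits 4 5 6 -> bits=00111111
Op 9: query ant -> checks bit4=1, bit5=1, bit6=1 (all 1) -> maybe
Op 10: query owl -> checks bit2=1, bit3=1 (all 1) -> maybe
Op 11: query ant -> checks bit4=1, bit5=1, bit6=1 (all 1) -> maybe
Query results in order: no maybe no maybe maybe maybe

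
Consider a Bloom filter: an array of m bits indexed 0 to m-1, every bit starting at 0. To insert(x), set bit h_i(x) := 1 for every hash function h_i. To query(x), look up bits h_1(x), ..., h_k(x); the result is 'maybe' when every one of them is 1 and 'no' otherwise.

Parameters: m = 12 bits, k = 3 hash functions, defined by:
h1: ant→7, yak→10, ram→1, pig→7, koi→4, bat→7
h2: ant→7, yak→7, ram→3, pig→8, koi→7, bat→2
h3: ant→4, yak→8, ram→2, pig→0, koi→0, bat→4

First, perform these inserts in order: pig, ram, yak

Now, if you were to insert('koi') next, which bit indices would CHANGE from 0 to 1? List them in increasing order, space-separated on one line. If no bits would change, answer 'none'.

Answer: 4

Derivation:
Start: bits=000000000000
After insert 'pig': sets bits 0 7 8 -> bits=100000011000
After insert 'ram': sets bits 1 2 3 -> bits=111100011000
After insert 'yak': sets bits 7 8 10 -> bits=111100011010
insert 'koi' would touch bits 0 4 7; currently bit0=1, bit4=0, bit7=1
Bits that are 0 among those (would change 0->1): 4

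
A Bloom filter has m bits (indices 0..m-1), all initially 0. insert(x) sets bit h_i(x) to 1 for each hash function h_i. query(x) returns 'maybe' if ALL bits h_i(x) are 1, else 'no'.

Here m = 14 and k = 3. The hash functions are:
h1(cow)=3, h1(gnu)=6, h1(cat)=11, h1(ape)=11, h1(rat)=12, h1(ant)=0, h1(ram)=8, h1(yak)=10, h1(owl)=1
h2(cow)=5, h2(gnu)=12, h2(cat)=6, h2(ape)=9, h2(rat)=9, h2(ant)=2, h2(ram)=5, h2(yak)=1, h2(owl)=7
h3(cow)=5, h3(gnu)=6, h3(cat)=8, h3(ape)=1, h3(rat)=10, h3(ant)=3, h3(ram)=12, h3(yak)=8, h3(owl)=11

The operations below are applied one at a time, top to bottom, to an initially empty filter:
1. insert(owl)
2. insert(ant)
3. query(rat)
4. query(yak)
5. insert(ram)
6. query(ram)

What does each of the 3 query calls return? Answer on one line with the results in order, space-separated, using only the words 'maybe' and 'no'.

Start: bits=00000000000000
Op 1: insert owl -> sets bits 1 7 11 -> bits=01000001000100
Op 2: insert ant -> sets bits 0 2 3 -> bits=11110001000100
Op 3: query rat -> checks bit9=0, bit10=0, bit12=0 (has a 0) -> no
Op 4: query yak -> checks bit1=1, bit8=0, bit10=0 (has a 0) -> no
Op 5: insert ram -> sets bits 5 8 12 -> bits=11110101100110
Op 6: query ram -> checks bit5=1, bit8=1, bit12=1 (all 1) -> maybe
Query results in order: no no maybe

Answer: no no maybe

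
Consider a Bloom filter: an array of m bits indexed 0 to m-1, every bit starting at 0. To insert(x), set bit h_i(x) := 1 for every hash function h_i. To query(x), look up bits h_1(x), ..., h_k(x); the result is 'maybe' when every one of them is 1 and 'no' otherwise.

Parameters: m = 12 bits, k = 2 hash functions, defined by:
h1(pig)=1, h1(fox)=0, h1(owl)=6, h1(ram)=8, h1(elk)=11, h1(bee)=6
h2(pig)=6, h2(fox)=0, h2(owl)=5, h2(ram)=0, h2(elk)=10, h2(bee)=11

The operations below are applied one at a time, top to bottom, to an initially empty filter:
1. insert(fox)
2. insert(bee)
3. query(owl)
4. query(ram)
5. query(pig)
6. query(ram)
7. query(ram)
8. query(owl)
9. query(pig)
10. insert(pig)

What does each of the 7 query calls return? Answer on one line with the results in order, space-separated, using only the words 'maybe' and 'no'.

Answer: no no no no no no no

Derivation:
Start: bits=000000000000
Op 1: insert fox -> sets bits 0 -> bits=100000000000
Op 2: insert bee -> sets bits 6 11 -> bits=100000100001
Op 3: query owl -> checks bit5=0, bit6=1 (has a 0) -> no
Op 4: query ram -> checks bit0=1, bit8=0 (has a 0) -> no
Op 5: query pig -> checks bit1=0, bit6=1 (has a 0) -> no
Op 6: query ram -> checks bit0=1, bit8=0 (has a 0) -> no
Op 7: query ram -> checks bit0=1, bit8=0 (has a 0) -> no
Op 8: query owl -> checks bit5=0, bit6=1 (has a 0) -> no
Op 9: query pig -> checks bit1=0, bit6=1 (has a 0) -> no
Op 10: insert pig -> sets bits 1 6 -> bits=110000100001
Query results in order: no no no no no no no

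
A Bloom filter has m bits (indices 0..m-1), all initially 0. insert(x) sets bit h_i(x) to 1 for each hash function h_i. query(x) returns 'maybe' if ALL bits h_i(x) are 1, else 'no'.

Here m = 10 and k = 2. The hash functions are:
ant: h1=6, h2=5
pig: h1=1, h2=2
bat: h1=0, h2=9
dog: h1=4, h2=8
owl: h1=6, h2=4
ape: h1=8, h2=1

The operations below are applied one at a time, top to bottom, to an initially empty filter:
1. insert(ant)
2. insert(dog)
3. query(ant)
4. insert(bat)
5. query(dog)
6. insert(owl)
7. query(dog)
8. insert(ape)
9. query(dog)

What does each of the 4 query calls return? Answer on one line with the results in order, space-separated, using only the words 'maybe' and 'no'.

Answer: maybe maybe maybe maybe

Derivation:
Start: bits=0000000000
Op 1: insert ant -> sets bits 5 6 -> bits=0000011000
Op 2: insert dog -> sets bits 4 8 -> bits=0000111010
Op 3: query ant -> checks bit5=1, bit6=1 (all 1) -> maybe
Op 4: insert bat -> sets bits 0 9 -> bits=1000111011
Op 5: query dog -> checks bit4=1, bit8=1 (all 1) -> maybe
Op 6: insert owl -> sets bits 4 6 -> bits=1000111011
Op 7: query dog -> checks bit4=1, bit8=1 (all 1) -> maybe
Op 8: insert ape -> sets bits 1 8 -> bits=1100111011
Op 9: query dog -> checks bit4=1, bit8=1 (all 1) -> maybe
Query results in order: maybe maybe maybe maybe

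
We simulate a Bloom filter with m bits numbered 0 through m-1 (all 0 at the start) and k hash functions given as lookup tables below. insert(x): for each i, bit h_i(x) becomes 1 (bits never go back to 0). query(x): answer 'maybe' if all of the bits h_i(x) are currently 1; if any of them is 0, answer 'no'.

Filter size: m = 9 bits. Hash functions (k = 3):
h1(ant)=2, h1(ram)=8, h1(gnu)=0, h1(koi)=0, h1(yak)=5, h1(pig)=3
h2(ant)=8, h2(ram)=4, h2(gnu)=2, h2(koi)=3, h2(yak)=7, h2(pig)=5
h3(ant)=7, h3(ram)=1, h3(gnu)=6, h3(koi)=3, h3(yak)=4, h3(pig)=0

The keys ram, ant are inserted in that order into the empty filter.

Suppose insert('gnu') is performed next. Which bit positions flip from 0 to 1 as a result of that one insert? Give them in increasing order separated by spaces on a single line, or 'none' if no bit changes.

Answer: 0 6

Derivation:
Start: bits=000000000
After insert 'ram': sets bits 1 4 8 -> bits=010010001
After insert 'ant': sets bits 2 7 8 -> bits=011010011
insert 'gnu' would touch bits 0 2 6; currently bit0=0, bit2=1, bit6=0
Bits that are 0 among those (would change 0->1): 0 6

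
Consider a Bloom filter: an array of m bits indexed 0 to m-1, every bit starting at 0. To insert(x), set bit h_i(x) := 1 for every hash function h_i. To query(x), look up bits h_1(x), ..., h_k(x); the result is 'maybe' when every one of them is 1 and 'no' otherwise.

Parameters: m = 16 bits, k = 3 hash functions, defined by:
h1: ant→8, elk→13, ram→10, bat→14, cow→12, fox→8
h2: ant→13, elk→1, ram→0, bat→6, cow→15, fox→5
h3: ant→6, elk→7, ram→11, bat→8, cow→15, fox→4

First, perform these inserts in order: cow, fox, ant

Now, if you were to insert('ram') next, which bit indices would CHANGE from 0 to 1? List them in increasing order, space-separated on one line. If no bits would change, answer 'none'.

Start: bits=0000000000000000
After insert 'cow': sets bits 12 15 -> bits=0000000000001001
After insert 'fox': sets bits 4 5 8 -> bits=0000110010001001
After insert 'ant': sets bits 6 8 13 -> bits=0000111010001101
insert 'ram' would touch bits 0 10 11; currently bit0=0, bit10=0, bit11=0
Bits that are 0 among those (would change 0->1): 0 10 11

Answer: 0 10 11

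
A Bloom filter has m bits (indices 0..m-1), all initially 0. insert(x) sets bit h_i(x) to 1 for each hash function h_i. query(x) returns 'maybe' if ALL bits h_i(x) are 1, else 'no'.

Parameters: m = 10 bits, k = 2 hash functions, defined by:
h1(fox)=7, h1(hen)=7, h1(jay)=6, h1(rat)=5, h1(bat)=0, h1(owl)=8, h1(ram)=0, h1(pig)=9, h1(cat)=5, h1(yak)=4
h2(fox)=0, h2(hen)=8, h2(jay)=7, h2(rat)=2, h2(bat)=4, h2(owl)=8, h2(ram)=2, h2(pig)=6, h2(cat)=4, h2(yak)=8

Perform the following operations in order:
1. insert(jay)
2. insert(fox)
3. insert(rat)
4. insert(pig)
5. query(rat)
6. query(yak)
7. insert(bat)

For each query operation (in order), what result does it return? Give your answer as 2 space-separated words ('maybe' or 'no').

Answer: maybe no

Derivation:
Start: bits=0000000000
Op 1: insert jay -> sets bits 6 7 -> bits=0000001100
Op 2: insert fox -> sets bits 0 7 -> bits=1000001100
Op 3: insert rat -> sets bits 2 5 -> bits=1010011100
Op 4: insert pig -> sets bits 6 9 -> bits=1010011101
Op 5: query rat -> checks bit2=1, bit5=1 (all 1) -> maybe
Op 6: query yak -> checks bit4=0, bit8=0 (has a 0) -> no
Op 7: insert bat -> sets bits 0 4 -> bits=1010111101
Query results in order: maybe no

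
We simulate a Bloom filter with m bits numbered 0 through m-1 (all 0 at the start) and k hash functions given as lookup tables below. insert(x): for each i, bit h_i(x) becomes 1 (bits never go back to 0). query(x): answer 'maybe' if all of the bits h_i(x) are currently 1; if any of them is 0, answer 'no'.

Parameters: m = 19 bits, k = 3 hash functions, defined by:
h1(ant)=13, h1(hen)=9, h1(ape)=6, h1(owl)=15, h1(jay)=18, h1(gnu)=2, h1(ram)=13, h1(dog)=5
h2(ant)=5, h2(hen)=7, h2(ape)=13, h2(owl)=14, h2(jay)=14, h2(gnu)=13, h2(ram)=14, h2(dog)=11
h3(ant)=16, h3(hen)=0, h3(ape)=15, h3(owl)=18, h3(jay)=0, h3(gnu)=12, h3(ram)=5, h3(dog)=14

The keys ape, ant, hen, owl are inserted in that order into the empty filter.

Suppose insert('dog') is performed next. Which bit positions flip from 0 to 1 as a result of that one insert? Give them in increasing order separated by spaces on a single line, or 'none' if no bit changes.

Answer: 11

Derivation:
Start: bits=0000000000000000000
After insert 'ape': sets bits 6 13 15 -> bits=0000001000000101000
After insert 'ant': sets bits 5 13 16 -> bits=0000011000000101100
After insert 'hen': sets bits 0 7 9 -> bits=1000011101000101100
After insert 'owl': sets bits 14 15 18 -> bits=1000011101000111101
insert 'dog' would touch bits 5 11 14; currently bit5=1, bit11=0, bit14=1
Bits that are 0 among those (would change 0->1): 11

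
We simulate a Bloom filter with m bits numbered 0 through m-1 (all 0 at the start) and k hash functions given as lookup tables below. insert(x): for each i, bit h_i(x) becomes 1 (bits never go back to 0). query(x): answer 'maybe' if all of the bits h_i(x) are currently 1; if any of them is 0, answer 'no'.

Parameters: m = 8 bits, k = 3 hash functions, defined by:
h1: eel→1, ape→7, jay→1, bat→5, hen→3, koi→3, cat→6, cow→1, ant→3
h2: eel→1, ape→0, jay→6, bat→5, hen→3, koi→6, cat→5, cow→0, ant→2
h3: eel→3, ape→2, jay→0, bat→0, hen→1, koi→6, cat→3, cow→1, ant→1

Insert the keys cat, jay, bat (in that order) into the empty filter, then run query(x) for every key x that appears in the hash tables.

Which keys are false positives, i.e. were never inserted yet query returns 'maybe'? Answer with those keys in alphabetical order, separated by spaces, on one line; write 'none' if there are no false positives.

Start: bits=00000000
After insert 'cat': sets bits 3 5 6 -> bits=00010110
After insert 'jay': sets bits 0 1 6 -> bits=11010110
After insert 'bat': sets bits 0 5 -> bits=11010110
Not inserted: ant ape cow eel hen koi — query each against bits=11010110:
query ant: checks bit1=1, bit2=0, bit3=1 (has a 0) -> no => not a false positive
query ape: checks bit0=1, bit2=0, bit7=0 (has a 0) -> no => not a false positive
query cow: checks bit0=1, bit1=1 (all 1) -> maybe => FALSE POSITIVE
query eel: checks bit1=1, bit3=1 (all 1) -> maybe => FALSE POSITIVE
query hen: checks bit1=1, bit3=1 (all 1) -> maybe => FALSE POSITIVE
query koi: checks bit3=1, bit6=1 (all 1) -> maybe => FALSE POSITIVE
False positives (alphabetical): cow eel hen koi

Answer: cow eel hen koi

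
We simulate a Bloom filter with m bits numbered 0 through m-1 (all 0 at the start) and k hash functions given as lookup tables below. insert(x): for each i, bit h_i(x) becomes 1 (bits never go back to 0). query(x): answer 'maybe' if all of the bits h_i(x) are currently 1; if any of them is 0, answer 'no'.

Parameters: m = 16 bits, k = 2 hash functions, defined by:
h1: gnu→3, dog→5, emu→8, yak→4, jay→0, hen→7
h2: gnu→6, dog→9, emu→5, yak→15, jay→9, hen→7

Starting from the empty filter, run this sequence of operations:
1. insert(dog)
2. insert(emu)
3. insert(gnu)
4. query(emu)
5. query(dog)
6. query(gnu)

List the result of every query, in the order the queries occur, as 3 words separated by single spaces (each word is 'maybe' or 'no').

Start: bits=0000000000000000
Op 1: insert dog -> sets bits 5 9 -> bits=0000010001000000
Op 2: insert emu -> sets bits 5 8 -> bits=0000010011000000
Op 3: insert gnu -> sets bits 3 6 -> bits=0001011011000000
Op 4: query emu -> checks bit5=1, bit8=1 (all 1) -> maybe
Op 5: query dog -> checks bit5=1, bit9=1 (all 1) -> maybe
Op 6: query gnu -> checks bit3=1, bit6=1 (all 1) -> maybe
Query results in order: maybe maybe maybe

Answer: maybe maybe maybe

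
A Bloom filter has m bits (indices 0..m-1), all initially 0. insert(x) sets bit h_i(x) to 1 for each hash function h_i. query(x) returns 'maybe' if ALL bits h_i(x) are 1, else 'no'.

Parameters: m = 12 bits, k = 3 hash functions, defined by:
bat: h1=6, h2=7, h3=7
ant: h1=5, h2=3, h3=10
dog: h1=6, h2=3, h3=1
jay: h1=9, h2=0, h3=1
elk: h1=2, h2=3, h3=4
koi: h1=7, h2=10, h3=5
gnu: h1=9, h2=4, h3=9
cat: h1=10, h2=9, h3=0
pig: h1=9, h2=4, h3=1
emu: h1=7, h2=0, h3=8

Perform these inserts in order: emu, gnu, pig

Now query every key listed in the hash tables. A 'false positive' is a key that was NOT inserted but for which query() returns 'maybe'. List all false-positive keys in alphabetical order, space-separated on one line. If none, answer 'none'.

Start: bits=000000000000
After insert 'emu': sets bits 0 7 8 -> bits=100000011000
After insert 'gnu': sets bits 4 9 -> bits=100010011100
After insert 'pig': sets bits 1 4 9 -> bits=110010011100
Not inserted: ant bat cat dog elk jay koi — query each against bits=110010011100:
query ant: checks bit3=0, bit5=0, bit10=0 (has a 0) -> no => not a false positive
query bat: checks bit6=0, bit7=1 (has a 0) -> no => not a false positive
query cat: checks bit0=1, bit9=1, bit10=0 (has a 0) -> no => not a false positive
query dog: checks bit1=1, bit3=0, bit6=0 (has a 0) -> no => not a false positive
query elk: checks bit2=0, bit3=0, bit4=1 (has a 0) -> no => not a false positive
query jay: checks bit0=1, bit1=1, bit9=1 (all 1) -> maybe => FALSE POSITIVE
query koi: checks bit5=0, bit7=1, bit10=0 (has a 0) -> no => not a false positive
False positives (alphabetical): jay

Answer: jay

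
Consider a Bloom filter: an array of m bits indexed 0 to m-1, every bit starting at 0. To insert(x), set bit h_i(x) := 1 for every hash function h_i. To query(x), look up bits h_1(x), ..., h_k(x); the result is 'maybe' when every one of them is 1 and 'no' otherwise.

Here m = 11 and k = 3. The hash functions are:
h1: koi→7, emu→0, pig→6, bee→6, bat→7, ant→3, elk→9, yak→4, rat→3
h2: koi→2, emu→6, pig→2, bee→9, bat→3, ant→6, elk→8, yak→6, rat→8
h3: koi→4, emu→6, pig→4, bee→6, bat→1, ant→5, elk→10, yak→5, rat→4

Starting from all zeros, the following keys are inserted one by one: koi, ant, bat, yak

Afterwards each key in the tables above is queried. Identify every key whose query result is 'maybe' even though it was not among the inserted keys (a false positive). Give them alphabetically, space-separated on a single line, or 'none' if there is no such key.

Start: bits=00000000000
After insert 'koi': sets bits 2 4 7 -> bits=00101001000
After insert 'ant': sets bits 3 5 6 -> bits=00111111000
After insert 'bat': sets bits 1 3 7 -> bits=01111111000
After insert 'yak': sets bits 4 5 6 -> bits=01111111000
Not inserted: bee elk emu pig rat — query each against bits=01111111000:
query bee: checks bit6=1, bit9=0 (has a 0) -> no => not a false positive
query elk: checks bit8=0, bit9=0, bit10=0 (has a 0) -> no => not a false positive
query emu: checks bit0=0, bit6=1 (has a 0) -> no => not a false positive
query pig: checks bit2=1, bit4=1, bit6=1 (all 1) -> maybe => FALSE POSITIVE
query rat: checks bit3=1, bit4=1, bit8=0 (has a 0) -> no => not a false positive
False positives (alphabetical): pig

Answer: pig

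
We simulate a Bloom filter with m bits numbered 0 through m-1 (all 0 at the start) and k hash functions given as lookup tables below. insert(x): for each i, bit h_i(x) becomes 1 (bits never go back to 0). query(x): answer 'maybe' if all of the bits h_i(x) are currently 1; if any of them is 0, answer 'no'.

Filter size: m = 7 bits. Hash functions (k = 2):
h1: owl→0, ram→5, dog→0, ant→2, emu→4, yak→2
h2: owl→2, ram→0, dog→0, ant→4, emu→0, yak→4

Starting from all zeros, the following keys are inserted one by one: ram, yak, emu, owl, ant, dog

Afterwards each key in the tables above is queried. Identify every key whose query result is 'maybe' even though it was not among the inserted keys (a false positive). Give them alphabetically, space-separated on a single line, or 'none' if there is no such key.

Answer: none

Derivation:
Start: bits=0000000
After insert 'ram': sets bits 0 5 -> bits=1000010
After insert 'yak': sets bits 2 4 -> bits=1010110
After insert 'emu': sets bits 0 4 -> bits=1010110
After insert 'owl': sets bits 0 2 -> bits=1010110
After insert 'ant': sets bits 2 4 -> bits=1010110
After insert 'dog': sets bits 0 -> bits=1010110
Not inserted: (none) — query each against bits=1010110:
False positives (alphabetical): none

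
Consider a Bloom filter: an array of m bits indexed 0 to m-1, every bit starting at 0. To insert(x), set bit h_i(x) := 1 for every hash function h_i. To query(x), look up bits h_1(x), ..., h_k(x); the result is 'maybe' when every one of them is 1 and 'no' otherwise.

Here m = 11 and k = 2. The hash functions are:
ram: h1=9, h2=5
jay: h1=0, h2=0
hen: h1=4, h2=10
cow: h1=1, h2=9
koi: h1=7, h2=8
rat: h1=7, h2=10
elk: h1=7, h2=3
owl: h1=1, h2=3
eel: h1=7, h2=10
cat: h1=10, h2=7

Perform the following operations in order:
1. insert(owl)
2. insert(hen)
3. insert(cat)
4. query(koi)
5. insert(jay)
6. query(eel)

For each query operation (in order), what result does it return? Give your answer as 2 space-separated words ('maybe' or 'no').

Start: bits=00000000000
Op 1: insert owl -> sets bits 1 3 -> bits=01010000000
Op 2: insert hen -> sets bits 4 10 -> bits=01011000001
Op 3: insert cat -> sets bits 7 10 -> bits=01011001001
Op 4: query koi -> checks bit7=1, bit8=0 (has a 0) -> no
Op 5: insert jay -> sets bits 0 -> bits=11011001001
Op 6: query eel -> checks bit7=1, bit10=1 (all 1) -> maybe
Query results in order: no maybe

Answer: no maybe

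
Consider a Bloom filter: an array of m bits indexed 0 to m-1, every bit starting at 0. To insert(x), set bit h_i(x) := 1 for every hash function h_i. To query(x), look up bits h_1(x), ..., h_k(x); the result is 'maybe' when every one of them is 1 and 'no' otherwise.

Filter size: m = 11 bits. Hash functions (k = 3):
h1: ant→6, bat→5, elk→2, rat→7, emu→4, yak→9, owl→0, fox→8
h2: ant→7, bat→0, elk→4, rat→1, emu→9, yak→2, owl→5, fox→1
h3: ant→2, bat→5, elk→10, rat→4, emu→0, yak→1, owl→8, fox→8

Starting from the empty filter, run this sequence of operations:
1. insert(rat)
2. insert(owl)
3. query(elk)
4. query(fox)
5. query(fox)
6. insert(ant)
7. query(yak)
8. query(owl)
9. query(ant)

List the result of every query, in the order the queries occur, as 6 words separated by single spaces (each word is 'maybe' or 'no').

Answer: no maybe maybe no maybe maybe

Derivation:
Start: bits=00000000000
Op 1: insert rat -> sets bits 1 4 7 -> bits=01001001000
Op 2: insert owl -> sets bits 0 5 8 -> bits=11001101100
Op 3: query elk -> checks bit2=0, bit4=1, bit10=0 (has a 0) -> no
Op 4: query fox -> checks bit1=1, bit8=1 (all 1) -> maybe
Op 5: query fox -> checks bit1=1, bit8=1 (all 1) -> maybe
Op 6: insert ant -> sets bits 2 6 7 -> bits=11101111100
Op 7: query yak -> checks bit1=1, bit2=1, bit9=0 (has a 0) -> no
Op 8: query owl -> checks bit0=1, bit5=1, bit8=1 (all 1) -> maybe
Op 9: query ant -> checks bit2=1, bit6=1, bit7=1 (all 1) -> maybe
Query results in order: no maybe maybe no maybe maybe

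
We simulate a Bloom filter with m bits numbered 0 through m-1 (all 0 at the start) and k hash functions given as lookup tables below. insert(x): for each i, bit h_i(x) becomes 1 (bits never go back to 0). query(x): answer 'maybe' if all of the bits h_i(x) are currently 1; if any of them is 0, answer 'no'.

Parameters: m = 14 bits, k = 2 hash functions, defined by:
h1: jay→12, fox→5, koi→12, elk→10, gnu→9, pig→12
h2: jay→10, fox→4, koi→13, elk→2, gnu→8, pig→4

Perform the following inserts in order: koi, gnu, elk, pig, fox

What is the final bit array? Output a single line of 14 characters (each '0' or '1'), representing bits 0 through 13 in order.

Answer: 00101100111011

Derivation:
Start: bits=00000000000000
After insert 'koi': sets bits 12 13 -> bits=00000000000011
After insert 'gnu': sets bits 8 9 -> bits=00000000110011
After insert 'elk': sets bits 2 10 -> bits=00100000111011
After insert 'pig': sets bits 4 12 -> bits=00101000111011
After insert 'fox': sets bits 4 5 -> bits=00101100111011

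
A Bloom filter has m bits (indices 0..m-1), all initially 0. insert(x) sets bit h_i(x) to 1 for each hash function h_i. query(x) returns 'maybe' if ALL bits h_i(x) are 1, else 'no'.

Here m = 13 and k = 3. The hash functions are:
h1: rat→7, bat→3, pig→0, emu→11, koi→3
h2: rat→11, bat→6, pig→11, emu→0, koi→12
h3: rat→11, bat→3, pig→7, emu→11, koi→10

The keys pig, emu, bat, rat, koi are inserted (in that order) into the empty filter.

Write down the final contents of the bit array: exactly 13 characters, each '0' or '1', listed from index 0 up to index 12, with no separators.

Start: bits=0000000000000
After insert 'pig': sets bits 0 7 11 -> bits=1000000100010
After insert 'emu': sets bits 0 11 -> bits=1000000100010
After insert 'bat': sets bits 3 6 -> bits=1001001100010
After insert 'rat': sets bits 7 11 -> bits=1001001100010
After insert 'koi': sets bits 3 10 12 -> bits=1001001100111

Answer: 1001001100111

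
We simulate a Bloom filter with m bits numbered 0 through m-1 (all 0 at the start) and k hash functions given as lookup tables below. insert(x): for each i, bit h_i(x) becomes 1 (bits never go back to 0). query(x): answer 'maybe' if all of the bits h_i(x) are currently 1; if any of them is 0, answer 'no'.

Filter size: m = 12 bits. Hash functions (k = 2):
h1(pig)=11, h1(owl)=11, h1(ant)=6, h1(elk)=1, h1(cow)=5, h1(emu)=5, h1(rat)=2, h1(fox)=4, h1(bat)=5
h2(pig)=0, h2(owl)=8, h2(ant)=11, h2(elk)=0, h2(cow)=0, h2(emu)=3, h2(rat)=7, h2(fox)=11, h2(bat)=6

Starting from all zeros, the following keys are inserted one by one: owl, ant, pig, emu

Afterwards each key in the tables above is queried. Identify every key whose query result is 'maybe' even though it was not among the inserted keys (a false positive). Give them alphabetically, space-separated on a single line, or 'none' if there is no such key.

Start: bits=000000000000
After insert 'owl': sets bits 8 11 -> bits=000000001001
After insert 'ant': sets bits 6 11 -> bits=000000101001
After insert 'pig': sets bits 0 11 -> bits=100000101001
After insert 'emu': sets bits 3 5 -> bits=100101101001
Not inserted: bat cow elk fox rat — query each against bits=100101101001:
query bat: checks bit5=1, bit6=1 (all 1) -> maybe => FALSE POSITIVE
query cow: checks bit0=1, bit5=1 (all 1) -> maybe => FALSE POSITIVE
query elk: checks bit0=1, bit1=0 (has a 0) -> no => not a false positive
query fox: checks bit4=0, bit11=1 (has a 0) -> no => not a false positive
query rat: checks bit2=0, bit7=0 (has a 0) -> no => not a false positive
False positives (alphabetical): bat cow

Answer: bat cow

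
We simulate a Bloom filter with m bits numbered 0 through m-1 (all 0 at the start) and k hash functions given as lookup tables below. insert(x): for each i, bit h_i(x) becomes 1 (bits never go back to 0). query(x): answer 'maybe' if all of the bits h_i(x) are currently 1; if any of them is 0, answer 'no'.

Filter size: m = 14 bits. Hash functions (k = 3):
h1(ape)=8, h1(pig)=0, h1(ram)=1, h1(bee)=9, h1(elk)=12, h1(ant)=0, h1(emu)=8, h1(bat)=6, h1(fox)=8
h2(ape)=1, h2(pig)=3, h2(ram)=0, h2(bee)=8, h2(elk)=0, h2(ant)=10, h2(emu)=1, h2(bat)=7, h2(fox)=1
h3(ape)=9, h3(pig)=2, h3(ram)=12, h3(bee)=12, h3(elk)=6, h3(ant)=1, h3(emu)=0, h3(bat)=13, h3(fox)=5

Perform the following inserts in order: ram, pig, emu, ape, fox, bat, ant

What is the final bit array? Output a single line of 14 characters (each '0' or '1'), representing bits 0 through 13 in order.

Start: bits=00000000000000
After insert 'ram': sets bits 0 1 12 -> bits=11000000000010
After insert 'pig': sets bits 0 2 3 -> bits=11110000000010
After insert 'emu': sets bits 0 1 8 -> bits=11110000100010
After insert 'ape': sets bits 1 8 9 -> bits=11110000110010
After insert 'fox': sets bits 1 5 8 -> bits=11110100110010
After insert 'bat': sets bits 6 7 13 -> bits=11110111110011
After insert 'ant': sets bits 0 1 10 -> bits=11110111111011

Answer: 11110111111011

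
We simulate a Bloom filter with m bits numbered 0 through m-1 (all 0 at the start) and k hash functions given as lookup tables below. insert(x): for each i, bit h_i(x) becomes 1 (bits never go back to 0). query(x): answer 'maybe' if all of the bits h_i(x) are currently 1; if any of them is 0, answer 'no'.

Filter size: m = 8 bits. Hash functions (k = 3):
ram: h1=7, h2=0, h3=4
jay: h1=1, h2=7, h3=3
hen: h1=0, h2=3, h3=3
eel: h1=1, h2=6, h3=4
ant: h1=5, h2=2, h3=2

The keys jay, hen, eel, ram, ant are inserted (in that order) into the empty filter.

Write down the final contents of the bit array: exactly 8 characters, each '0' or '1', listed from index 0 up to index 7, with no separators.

Answer: 11111111

Derivation:
Start: bits=00000000
After insert 'jay': sets bits 1 3 7 -> bits=01010001
After insert 'hen': sets bits 0 3 -> bits=11010001
After insert 'eel': sets bits 1 4 6 -> bits=11011011
After insert 'ram': sets bits 0 4 7 -> bits=11011011
After insert 'ant': sets bits 2 5 -> bits=11111111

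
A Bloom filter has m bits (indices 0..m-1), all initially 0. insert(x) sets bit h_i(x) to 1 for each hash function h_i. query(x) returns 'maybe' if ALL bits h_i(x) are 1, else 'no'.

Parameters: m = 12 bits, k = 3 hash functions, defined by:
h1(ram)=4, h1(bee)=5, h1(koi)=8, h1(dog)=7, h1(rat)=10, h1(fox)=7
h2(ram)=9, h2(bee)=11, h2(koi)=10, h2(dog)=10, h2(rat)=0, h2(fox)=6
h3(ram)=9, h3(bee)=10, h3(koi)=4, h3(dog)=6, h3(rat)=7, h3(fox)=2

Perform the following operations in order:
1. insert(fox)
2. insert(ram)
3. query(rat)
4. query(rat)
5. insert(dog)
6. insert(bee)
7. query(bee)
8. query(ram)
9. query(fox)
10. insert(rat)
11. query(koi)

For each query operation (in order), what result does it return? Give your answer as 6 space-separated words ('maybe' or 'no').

Answer: no no maybe maybe maybe no

Derivation:
Start: bits=000000000000
Op 1: insert fox -> sets bits 2 6 7 -> bits=001000110000
Op 2: insert ram -> sets bits 4 9 -> bits=001010110100
Op 3: query rat -> checks bit0=0, bit7=1, bit10=0 (has a 0) -> no
Op 4: query rat -> checks bit0=0, bit7=1, bit10=0 (has a 0) -> no
Op 5: insert dog -> sets bits 6 7 10 -> bits=001010110110
Op 6: insert bee -> sets bits 5 10 11 -> bits=001011110111
Op 7: query bee -> checks bit5=1, bit10=1, bit11=1 (all 1) -> maybe
Op 8: query ram -> checks bit4=1, bit9=1 (all 1) -> maybe
Op 9: query fox -> checks bit2=1, bit6=1, bit7=1 (all 1) -> maybe
Op 10: insert rat -> sets bits 0 7 10 -> bits=101011110111
Op 11: query koi -> checks bit4=1, bit8=0, bit10=1 (has a 0) -> no
Query results in order: no no maybe maybe maybe no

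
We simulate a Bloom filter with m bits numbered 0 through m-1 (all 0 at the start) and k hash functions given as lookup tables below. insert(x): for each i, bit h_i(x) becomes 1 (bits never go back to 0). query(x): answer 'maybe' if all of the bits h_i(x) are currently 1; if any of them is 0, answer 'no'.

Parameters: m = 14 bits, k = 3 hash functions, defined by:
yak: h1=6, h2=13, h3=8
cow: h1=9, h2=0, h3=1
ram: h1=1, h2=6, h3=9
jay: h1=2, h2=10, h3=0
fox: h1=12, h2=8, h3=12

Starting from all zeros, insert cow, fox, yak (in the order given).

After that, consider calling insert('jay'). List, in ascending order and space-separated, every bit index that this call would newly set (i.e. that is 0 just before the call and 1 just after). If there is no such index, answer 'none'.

Start: bits=00000000000000
After insert 'cow': sets bits 0 1 9 -> bits=11000000010000
After insert 'fox': sets bits 8 12 -> bits=11000000110010
After insert 'yak': sets bits 6 8 13 -> bits=11000010110011
insert 'jay' would touch bits 0 2 10; currently bit0=1, bit2=0, bit10=0
Bits that are 0 among those (would change 0->1): 2 10

Answer: 2 10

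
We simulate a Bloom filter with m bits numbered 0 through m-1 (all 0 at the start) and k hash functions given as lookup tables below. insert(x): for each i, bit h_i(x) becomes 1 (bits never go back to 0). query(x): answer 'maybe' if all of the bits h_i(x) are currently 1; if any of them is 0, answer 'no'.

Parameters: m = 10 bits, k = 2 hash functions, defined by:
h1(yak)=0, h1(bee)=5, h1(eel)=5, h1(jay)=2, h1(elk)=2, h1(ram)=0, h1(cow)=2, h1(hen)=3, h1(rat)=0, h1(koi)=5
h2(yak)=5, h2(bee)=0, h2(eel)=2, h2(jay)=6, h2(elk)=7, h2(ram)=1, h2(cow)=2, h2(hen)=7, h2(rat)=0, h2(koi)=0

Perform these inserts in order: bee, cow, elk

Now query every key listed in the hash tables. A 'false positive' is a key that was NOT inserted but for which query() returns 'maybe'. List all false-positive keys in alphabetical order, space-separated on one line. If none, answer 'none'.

Answer: eel koi rat yak

Derivation:
Start: bits=0000000000
After insert 'bee': sets bits 0 5 -> bits=1000010000
After insert 'cow': sets bits 2 -> bits=1010010000
After insert 'elk': sets bits 2 7 -> bits=1010010100
Not inserted: eel hen jay koi ram rat yak — query each against bits=1010010100:
query eel: checks bit2=1, bit5=1 (all 1) -> maybe => FALSE POSITIVE
query hen: checks bit3=0, bit7=1 (has a 0) -> no => not a false positive
query jay: checks bit2=1, bit6=0 (has a 0) -> no => not a false positive
query koi: checks bit0=1, bit5=1 (all 1) -> maybe => FALSE POSITIVE
query ram: checks bit0=1, bit1=0 (has a 0) -> no => not a false positive
query rat: checks bit0=1 (all 1) -> maybe => FALSE POSITIVE
query yak: checks bit0=1, bit5=1 (all 1) -> maybe => FALSE POSITIVE
False positives (alphabetical): eel koi rat yak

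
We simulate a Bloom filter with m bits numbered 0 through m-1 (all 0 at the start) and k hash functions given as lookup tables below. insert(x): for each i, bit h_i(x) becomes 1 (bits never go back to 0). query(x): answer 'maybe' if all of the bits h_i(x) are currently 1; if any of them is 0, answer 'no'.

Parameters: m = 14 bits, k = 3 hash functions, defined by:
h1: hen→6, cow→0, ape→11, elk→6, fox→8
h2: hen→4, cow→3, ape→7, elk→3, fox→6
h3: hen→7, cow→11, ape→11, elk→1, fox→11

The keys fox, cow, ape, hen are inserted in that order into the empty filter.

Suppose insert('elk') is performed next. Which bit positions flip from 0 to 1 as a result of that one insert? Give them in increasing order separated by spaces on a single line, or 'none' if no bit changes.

Start: bits=00000000000000
After insert 'fox': sets bits 6 8 11 -> bits=00000010100100
After insert 'cow': sets bits 0 3 11 -> bits=10010010100100
After insert 'ape': sets bits 7 11 -> bits=10010011100100
After insert 'hen': sets bits 4 6 7 -> bits=10011011100100
insert 'elk' would touch bits 1 3 6; currently bit1=0, bit3=1, bit6=1
Bits that are 0 among those (would change 0->1): 1

Answer: 1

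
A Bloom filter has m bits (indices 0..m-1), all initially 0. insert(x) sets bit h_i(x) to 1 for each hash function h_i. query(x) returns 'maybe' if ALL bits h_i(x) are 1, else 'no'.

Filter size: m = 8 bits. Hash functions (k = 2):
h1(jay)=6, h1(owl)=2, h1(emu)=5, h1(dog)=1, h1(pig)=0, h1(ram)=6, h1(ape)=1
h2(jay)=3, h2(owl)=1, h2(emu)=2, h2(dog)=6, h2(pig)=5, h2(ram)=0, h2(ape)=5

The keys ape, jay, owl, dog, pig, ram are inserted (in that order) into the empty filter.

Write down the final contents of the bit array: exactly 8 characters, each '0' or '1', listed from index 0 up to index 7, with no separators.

Start: bits=00000000
After insert 'ape': sets bits 1 5 -> bits=01000100
After insert 'jay': sets bits 3 6 -> bits=01010110
After insert 'owl': sets bits 1 2 -> bits=01110110
After insert 'dog': sets bits 1 6 -> bits=01110110
After insert 'pig': sets bits 0 5 -> bits=11110110
After insert 'ram': sets bits 0 6 -> bits=11110110

Answer: 11110110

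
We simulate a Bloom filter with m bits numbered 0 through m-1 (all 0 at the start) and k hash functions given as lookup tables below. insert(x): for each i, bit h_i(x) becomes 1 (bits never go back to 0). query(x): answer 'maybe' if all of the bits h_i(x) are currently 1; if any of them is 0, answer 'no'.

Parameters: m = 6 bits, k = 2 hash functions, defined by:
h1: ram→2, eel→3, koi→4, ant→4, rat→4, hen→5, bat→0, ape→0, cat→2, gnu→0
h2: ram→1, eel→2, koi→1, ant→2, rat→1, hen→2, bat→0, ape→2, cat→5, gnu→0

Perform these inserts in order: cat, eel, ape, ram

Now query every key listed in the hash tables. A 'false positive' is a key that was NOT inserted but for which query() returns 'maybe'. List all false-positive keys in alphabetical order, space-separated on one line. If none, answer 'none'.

Start: bits=000000
After insert 'cat': sets bits 2 5 -> bits=001001
After insert 'eel': sets bits 2 3 -> bits=001101
After insert 'ape': sets bits 0 2 -> bits=101101
After insert 'ram': sets bits 1 2 -> bits=111101
Not inserted: ant bat gnu hen koi rat — query each against bits=111101:
query ant: checks bit2=1, bit4=0 (has a 0) -> no => not a false positive
query bat: checks bit0=1 (all 1) -> maybe => FALSE POSITIVE
query gnu: checks bit0=1 (all 1) -> maybe => FALSE POSITIVE
query hen: checks bit2=1, bit5=1 (all 1) -> maybe => FALSE POSITIVE
query koi: checks bit1=1, bit4=0 (has a 0) -> no => not a false positive
query rat: checks bit1=1, bit4=0 (has a 0) -> no => not a false positive
False positives (alphabetical): bat gnu hen

Answer: bat gnu hen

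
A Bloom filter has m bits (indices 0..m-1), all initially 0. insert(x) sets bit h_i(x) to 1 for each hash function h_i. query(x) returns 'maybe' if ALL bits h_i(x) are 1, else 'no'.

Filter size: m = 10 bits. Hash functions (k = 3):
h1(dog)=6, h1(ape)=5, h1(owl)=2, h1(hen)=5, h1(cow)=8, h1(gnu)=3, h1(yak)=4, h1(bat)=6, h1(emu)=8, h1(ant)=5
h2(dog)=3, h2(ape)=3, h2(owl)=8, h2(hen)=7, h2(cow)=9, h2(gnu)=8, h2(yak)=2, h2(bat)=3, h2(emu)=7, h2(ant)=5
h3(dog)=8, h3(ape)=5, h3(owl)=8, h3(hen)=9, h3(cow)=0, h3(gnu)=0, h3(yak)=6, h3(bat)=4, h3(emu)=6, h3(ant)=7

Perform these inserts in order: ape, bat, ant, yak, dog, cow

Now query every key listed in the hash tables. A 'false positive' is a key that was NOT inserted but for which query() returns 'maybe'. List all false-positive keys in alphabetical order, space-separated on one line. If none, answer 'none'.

Answer: emu gnu hen owl

Derivation:
Start: bits=0000000000
After insert 'ape': sets bits 3 5 -> bits=0001010000
After insert 'bat': sets bits 3 4 6 -> bits=0001111000
After insert 'ant': sets bits 5 7 -> bits=0001111100
After insert 'yak': sets bits 2 4 6 -> bits=0011111100
After insert 'dog': sets bits 3 6 8 -> bits=0011111110
After insert 'cow': sets bits 0 8 9 -> bits=1011111111
Not inserted: emu gnu hen owl — query each against bits=1011111111:
query emu: checks bit6=1, bit7=1, bit8=1 (all 1) -> maybe => FALSE POSITIVE
query gnu: checks bit0=1, bit3=1, bit8=1 (all 1) -> maybe => FALSE POSITIVE
query hen: checks bit5=1, bit7=1, bit9=1 (all 1) -> maybe => FALSE POSITIVE
query owl: checks bit2=1, bit8=1 (all 1) -> maybe => FALSE POSITIVE
False positives (alphabetical): emu gnu hen owl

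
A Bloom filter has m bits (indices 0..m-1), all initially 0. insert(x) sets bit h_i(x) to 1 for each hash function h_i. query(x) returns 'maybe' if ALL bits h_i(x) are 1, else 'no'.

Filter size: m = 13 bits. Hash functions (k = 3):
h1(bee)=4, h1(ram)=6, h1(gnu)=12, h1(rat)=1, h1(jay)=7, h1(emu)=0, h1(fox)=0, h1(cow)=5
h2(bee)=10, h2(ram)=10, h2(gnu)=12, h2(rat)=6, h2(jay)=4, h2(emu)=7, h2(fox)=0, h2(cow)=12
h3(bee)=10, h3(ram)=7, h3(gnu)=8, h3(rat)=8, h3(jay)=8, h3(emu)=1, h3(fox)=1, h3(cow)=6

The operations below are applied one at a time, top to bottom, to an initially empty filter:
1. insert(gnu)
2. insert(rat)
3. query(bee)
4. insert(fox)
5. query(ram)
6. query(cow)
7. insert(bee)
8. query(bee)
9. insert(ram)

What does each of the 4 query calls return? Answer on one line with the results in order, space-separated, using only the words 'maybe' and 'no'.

Start: bits=0000000000000
Op 1: insert gnu -> sets bits 8 12 -> bits=0000000010001
Op 2: insert rat -> sets bits 1 6 8 -> bits=0100001010001
Op 3: query bee -> checks bit4=0, bit10=0 (has a 0) -> no
Op 4: insert fox -> sets bits 0 1 -> bits=1100001010001
Op 5: query ram -> checks bit6=1, bit7=0, bit10=0 (has a 0) -> no
Op 6: query cow -> checks bit5=0, bit6=1, bit12=1 (has a 0) -> no
Op 7: insert bee -> sets bits 4 10 -> bits=1100101010101
Op 8: query bee -> checks bit4=1, bit10=1 (all 1) -> maybe
Op 9: insert ram -> sets bits 6 7 10 -> bits=1100101110101
Query results in order: no no no maybe

Answer: no no no maybe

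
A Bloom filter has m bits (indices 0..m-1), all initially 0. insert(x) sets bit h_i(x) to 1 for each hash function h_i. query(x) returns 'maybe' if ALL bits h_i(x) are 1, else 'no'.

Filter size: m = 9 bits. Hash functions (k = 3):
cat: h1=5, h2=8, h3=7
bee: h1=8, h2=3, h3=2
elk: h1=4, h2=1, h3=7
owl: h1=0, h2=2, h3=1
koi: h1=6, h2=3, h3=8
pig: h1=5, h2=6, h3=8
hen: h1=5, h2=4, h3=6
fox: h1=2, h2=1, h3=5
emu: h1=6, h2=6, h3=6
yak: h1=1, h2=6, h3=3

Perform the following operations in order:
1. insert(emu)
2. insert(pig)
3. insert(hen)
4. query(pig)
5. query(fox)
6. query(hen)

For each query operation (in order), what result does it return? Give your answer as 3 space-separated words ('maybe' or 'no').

Start: bits=000000000
Op 1: insert emu -> sets bits 6 -> bits=000000100
Op 2: insert pig -> sets bits 5 6 8 -> bits=000001101
Op 3: insert hen -> sets bits 4 5 6 -> bits=000011101
Op 4: query pig -> checks bit5=1, bit6=1, bit8=1 (all 1) -> maybe
Op 5: query fox -> checks bit1=0, bit2=0, bit5=1 (has a 0) -> no
Op 6: query hen -> checks bit4=1, bit5=1, bit6=1 (all 1) -> maybe
Query results in order: maybe no maybe

Answer: maybe no maybe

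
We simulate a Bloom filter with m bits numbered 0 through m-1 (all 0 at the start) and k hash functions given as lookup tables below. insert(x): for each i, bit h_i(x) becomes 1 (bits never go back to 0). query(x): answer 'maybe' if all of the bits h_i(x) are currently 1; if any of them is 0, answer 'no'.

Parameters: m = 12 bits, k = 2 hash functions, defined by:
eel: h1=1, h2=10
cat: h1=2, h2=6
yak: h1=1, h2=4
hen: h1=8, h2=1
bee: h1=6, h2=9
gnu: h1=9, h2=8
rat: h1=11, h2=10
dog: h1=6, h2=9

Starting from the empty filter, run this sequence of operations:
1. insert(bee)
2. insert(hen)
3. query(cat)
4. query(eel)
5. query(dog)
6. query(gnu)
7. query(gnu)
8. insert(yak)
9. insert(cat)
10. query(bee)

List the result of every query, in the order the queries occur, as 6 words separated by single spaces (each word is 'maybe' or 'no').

Start: bits=000000000000
Op 1: insert bee -> sets bits 6 9 -> bits=000000100100
Op 2: insert hen -> sets bits 1 8 -> bits=010000101100
Op 3: query cat -> checks bit2=0, bit6=1 (has a 0) -> no
Op 4: query eel -> checks bit1=1, bit10=0 (has a 0) -> no
Op 5: query dog -> checks bit6=1, bit9=1 (all 1) -> maybe
Op 6: query gnu -> checks bit8=1, bit9=1 (all 1) -> maybe
Op 7: query gnu -> checks bit8=1, bit9=1 (all 1) -> maybe
Op 8: insert yak -> sets bits 1 4 -> bits=010010101100
Op 9: insert cat -> sets bits 2 6 -> bits=011010101100
Op 10: query bee -> checks bit6=1, bit9=1 (all 1) -> maybe
Query results in order: no no maybe maybe maybe maybe

Answer: no no maybe maybe maybe maybe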